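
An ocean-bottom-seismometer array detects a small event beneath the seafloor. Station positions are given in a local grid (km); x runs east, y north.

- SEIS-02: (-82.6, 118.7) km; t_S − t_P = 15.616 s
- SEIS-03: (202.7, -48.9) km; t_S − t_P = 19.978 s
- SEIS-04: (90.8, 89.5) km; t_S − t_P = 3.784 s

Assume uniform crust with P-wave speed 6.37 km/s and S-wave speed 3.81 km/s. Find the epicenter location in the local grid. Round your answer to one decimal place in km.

Distance from S−P lag: d = Δt · v_P v_S / (v_P − v_S) = Δt · (6.37·3.81)/(6.37−3.81) ≈ 9.4804·Δt.
So d_SEIS-02 = 148.05, d_SEIS-03 = 189.40, d_SEIS-04 = 35.87 km.
Circle about each station: (x + 82.6)² + (y − 118.7)² = 148.05²; (x − 202.7)² + (y + 48.9)² = 189.40²; (x − 90.8)² + (y − 89.5)² = 35.87².
Subtracting the SEIS-02 equation from the SEIS-03 and SEIS-04 equations removes the quadratic terms:
570.6 x − 335.2 y = 8612.49
346.8 x − 58.4 y = 15974.59
Solving the 2×2 system: x ≈ 58.5, y ≈ 73.9 km.

(58.5, 73.9)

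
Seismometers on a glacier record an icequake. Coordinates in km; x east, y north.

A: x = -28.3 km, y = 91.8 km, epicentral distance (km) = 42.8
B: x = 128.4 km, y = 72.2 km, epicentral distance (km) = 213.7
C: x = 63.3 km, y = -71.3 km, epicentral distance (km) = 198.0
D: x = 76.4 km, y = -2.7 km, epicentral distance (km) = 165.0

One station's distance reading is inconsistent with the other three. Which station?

B

Solve using three stations at a time. Using A, C, D (subtract circle equations pairwise → linear system) gives (x, y) ≈ (-68.2, 76.7).
Distances from that point to each station vs reported:
  A: calculated 42.7 vs reported 42.8 → residual 0.1 km
  B: calculated 196.7 vs reported 213.7 → residual 17.0 km
  C: calculated 198.0 vs reported 198.0 → residual 0.0 km
  D: calculated 165.0 vs reported 165.0 → residual 0.0 km
A, C, D are mutually consistent (residuals ≈ 0); B is off by 17.0 km.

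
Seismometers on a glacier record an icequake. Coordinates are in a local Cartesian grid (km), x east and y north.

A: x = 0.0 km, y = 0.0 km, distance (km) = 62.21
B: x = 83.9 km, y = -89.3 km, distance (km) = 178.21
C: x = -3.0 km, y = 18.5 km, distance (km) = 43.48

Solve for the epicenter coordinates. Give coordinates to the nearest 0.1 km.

Circle about each station: x² + y² = 62.21²; (x − 83.9)² + (y + 89.3)² = 178.21²; (x + 3.0)² + (y − 18.5)² = 43.48².
Subtracting the A equation from the B and C equations removes the quadratic terms:
167.8 x − 178.6 y = -12875.02
-6.0 x + 37.0 y = 2330.82
Solving the 2×2 system: x ≈ -11.7, y ≈ 61.1 km.

(-11.7, 61.1)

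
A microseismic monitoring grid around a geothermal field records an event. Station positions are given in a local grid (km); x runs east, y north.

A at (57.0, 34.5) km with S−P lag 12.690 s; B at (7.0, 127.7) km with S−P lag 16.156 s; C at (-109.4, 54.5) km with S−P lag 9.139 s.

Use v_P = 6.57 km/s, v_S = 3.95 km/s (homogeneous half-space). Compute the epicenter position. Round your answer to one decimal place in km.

-56.7 km east, -19.1 km north

Distance from S−P lag: d = Δt · v_P v_S / (v_P − v_S) = Δt · (6.57·3.95)/(6.57−3.95) ≈ 9.9052·Δt.
So d_A = 125.70, d_B = 160.03, d_C = 90.52 km.
Circle about each station: (x − 57.0)² + (y − 34.5)² = 125.70²; (x − 7.0)² + (y − 127.7)² = 160.03²; (x + 109.4)² + (y − 54.5)² = 90.52².
Subtracting pairs of circle equations eliminates x²+y² and gives linear equations (the radical axes):
-100.0 x + 186.4 y = 2107.93
-332.8 x + 40.0 y = 18105.98
Solving the 2×2 system: x ≈ -56.7, y ≈ -19.1 km.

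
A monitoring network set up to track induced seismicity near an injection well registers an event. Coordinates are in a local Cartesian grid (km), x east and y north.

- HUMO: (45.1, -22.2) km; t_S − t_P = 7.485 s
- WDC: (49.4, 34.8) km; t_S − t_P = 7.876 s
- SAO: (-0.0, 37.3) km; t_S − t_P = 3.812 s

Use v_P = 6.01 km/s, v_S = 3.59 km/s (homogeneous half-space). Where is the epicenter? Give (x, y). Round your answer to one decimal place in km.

Distance from S−P lag: d = Δt · v_P v_S / (v_P − v_S) = Δt · (6.01·3.59)/(6.01−3.59) ≈ 8.9157·Δt.
So d_HUMO = 66.73, d_WDC = 70.22, d_SAO = 33.99 km.
Circle about each station: (x − 45.1)² + (y + 22.2)² = 66.73²; (x − 49.4)² + (y − 34.8)² = 70.22²; x² + (y − 37.3)² = 33.99².
Subtracting the HUMO equation from the WDC and SAO equations removes the quadratic terms:
8.6 x + 114.0 y = 646.59
-90.2 x + 119.0 y = 2162.01
Solving the 2×2 system: x ≈ -15.0, y ≈ 6.8 km.
Check against HUMO (with the unrounded x, y): √((x − 45.1)²+(y + 22.2)²) = 66.73 ≈ 66.73 km. ✓

x ≈ -15.0 km, y ≈ 6.8 km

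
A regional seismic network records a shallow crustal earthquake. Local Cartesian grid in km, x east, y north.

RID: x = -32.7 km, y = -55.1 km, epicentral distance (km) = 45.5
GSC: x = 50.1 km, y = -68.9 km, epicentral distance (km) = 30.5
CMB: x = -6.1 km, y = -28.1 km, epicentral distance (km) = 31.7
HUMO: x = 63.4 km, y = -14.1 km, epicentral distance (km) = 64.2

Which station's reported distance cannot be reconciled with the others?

Solve using three stations at a time. Using RID, CMB, HUMO (subtract circle equations pairwise → linear system) gives (x, y) ≈ (12.8, -53.6).
Distances from that point to each station vs reported:
  RID: calculated 45.5 vs reported 45.5 → residual 0.0 km
  GSC: calculated 40.4 vs reported 30.5 → residual 9.9 km
  CMB: calculated 31.7 vs reported 31.7 → residual 0.0 km
  HUMO: calculated 64.2 vs reported 64.2 → residual 0.0 km
RID, CMB, HUMO are mutually consistent (residuals ≈ 0); GSC is off by 9.9 km.

GSC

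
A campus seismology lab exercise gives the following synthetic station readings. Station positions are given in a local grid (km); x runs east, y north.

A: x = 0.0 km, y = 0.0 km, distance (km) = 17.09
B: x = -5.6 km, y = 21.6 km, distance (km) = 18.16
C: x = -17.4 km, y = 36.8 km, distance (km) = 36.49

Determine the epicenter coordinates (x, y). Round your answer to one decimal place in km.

(10.6, 13.4)

Circle about each station: x² + y² = 17.09²; (x + 5.6)² + (y − 21.6)² = 18.16²; (x + 17.4)² + (y − 36.8)² = 36.49².
Subtracting the A equation from the B and C equations removes the quadratic terms:
-11.2 x + 43.2 y = 460.20
-34.8 x + 73.6 y = 617.55
Solving the 2×2 system: x ≈ 10.6, y ≈ 13.4 km.
Check against A (with the unrounded x, y): √(x²+y²) = 17.08 ≈ 17.09 km. ✓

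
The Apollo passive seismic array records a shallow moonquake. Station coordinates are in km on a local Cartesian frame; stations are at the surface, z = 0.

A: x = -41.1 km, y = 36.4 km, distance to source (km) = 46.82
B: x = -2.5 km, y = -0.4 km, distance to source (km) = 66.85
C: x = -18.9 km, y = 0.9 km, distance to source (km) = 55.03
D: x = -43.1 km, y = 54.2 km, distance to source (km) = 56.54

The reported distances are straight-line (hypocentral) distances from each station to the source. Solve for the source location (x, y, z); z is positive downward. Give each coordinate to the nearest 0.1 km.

(-53.4, 15.8, 40.2)

Each station gives a sphere (x−x_i)² + (y−y_i)² + z² = d_i² (stations at z=0).
Subtracting the A sphere from B and C: z² cancels, leaving linear equations in x and y:
77.2 x − 73.6 y = -5284.57
44.4 x − 71.0 y = -3492.34
Solving: x ≈ -53.389, y ≈ 15.801 km (keep extra digits for the depth step; rounded: -53.4, 15.8).
Then from the A sphere: z² = 46.82² − (x + 41.1)² − (y − 36.4)² with x = -53.389, y = 15.801, so z ≈ 40.209 ≈ 40.2 km.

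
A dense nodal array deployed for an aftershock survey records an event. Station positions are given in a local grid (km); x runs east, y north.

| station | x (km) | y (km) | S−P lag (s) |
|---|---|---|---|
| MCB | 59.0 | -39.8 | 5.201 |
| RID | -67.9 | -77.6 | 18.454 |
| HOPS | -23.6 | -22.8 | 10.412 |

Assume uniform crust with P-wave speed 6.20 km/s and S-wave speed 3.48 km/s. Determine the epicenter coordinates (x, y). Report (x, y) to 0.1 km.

Distance from S−P lag: d = Δt · v_P v_S / (v_P − v_S) = Δt · (6.20·3.48)/(6.20−3.48) ≈ 7.9324·Δt.
So d_MCB = 41.26, d_RID = 146.38, d_HOPS = 82.59 km.
Circle about each station: (x − 59.0)² + (y + 39.8)² = 41.26²; (x + 67.9)² + (y + 77.6)² = 146.38²; (x + 23.6)² + (y + 22.8)² = 82.59².
Subtracting pairs of circle equations eliminates x²+y² and gives linear equations (the radical axes):
-253.8 x − 75.6 y = -14157.59
-165.2 x + 34.0 y = -9106.96
Solving the 2×2 system: x ≈ 55.4, y ≈ 1.3 km.
Check against MCB (with the unrounded x, y): √((x − 59.0)²+(y + 39.8)²) = 41.26 ≈ 41.26 km. ✓

55.4 km east, 1.3 km north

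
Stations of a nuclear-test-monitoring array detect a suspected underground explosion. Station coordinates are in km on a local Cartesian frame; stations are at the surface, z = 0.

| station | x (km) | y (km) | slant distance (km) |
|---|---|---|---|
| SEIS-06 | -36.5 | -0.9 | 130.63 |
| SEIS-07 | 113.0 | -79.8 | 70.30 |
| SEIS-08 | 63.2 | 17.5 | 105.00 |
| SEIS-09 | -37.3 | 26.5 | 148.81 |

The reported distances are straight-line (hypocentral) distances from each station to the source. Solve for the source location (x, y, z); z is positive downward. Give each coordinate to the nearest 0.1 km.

Each station gives a sphere (x−x_i)² + (y−y_i)² + z² = d_i² (stations at z=0).
Subtracting the SEIS-06 sphere from SEIS-07 and SEIS-08: z² cancels, leaving linear equations in x and y:
299.0 x − 157.8 y = 29926.09
199.4 x + 36.8 y = 9006.63
Solving: x ≈ 59.398, y ≈ -77.099 km (keep extra digits for the depth step; rounded: 59.4, -77.1).
Then from the SEIS-06 sphere: z² = 130.63² − (x + 36.5)² − (y + 0.9)² with x = 59.398, y = -77.099, so z ≈ 45.404 ≈ 45.4 km.
Check against SEIS-09 (with the unrounded solution): distance 148.81 ≈ 148.81 km. ✓

(59.4, -77.1, 45.4)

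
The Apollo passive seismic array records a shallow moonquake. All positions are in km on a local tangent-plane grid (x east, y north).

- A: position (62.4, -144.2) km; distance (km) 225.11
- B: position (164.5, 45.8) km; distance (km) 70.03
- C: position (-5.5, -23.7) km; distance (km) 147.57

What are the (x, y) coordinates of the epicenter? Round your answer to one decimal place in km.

x ≈ 102.0 km, y ≈ 77.4 km

Circle about each station: (x − 62.4)² + (y + 144.2)² = 225.11²; (x − 164.5)² + (y − 45.8)² = 70.03²; (x + 5.5)² + (y + 23.7)² = 147.57².
Subtracting pairs of circle equations eliminates x²+y² and gives linear equations (the radical axes):
204.2 x + 380.0 y = 50240.80
-135.8 x + 241.0 y = 4802.15
Solving the 2×2 system: x ≈ 102.0, y ≈ 77.4 km.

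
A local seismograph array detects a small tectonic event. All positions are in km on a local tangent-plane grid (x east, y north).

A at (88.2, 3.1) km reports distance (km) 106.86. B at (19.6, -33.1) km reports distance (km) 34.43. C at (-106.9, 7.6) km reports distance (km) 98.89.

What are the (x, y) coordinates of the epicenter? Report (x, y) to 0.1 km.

Circle about each station: (x − 88.2)² + (y − 3.1)² = 106.86²; (x − 19.6)² + (y + 33.1)² = 34.43²; (x + 106.9)² + (y − 7.6)² = 98.89².
Subtracting the A equation from the B and C equations removes the quadratic terms:
-137.2 x − 72.4 y = 3924.55
-390.2 x + 9.0 y = 5336.35
Solving the 2×2 system: x ≈ -14.3, y ≈ -27.1 km.
Check against A (with the unrounded x, y): √((x − 88.2)²+(y − 3.1)²) = 106.86 ≈ 106.86 km. ✓

-14.3 km east, -27.1 km north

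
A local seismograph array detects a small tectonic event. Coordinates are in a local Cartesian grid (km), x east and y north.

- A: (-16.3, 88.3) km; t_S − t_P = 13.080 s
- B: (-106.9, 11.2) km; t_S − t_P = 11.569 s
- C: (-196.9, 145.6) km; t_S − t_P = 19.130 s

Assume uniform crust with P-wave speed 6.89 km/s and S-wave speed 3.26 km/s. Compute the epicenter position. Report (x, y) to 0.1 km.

Distance from S−P lag: d = Δt · v_P v_S / (v_P − v_S) = Δt · (6.89·3.26)/(6.89−3.26) ≈ 6.1877·Δt.
So d_A = 80.94, d_B = 71.59, d_C = 118.37 km.
Circle about each station: (x + 16.3)² + (y − 88.3)² = 80.94²; (x + 106.9)² + (y − 11.2)² = 71.59²; (x + 196.9)² + (y − 145.6)² = 118.37².
Subtracting the A equation from the B and C equations removes the quadratic terms:
-181.2 x − 154.2 y = 4916.63
-361.2 x + 114.6 y = 44446.22
Solving the 2×2 system: x ≈ -97.0, y ≈ 82.1 km.
Check against A (with the unrounded x, y): √((x + 16.3)²+(y − 88.3)²) = 80.94 ≈ 80.94 km. ✓

x ≈ -97.0 km, y ≈ 82.1 km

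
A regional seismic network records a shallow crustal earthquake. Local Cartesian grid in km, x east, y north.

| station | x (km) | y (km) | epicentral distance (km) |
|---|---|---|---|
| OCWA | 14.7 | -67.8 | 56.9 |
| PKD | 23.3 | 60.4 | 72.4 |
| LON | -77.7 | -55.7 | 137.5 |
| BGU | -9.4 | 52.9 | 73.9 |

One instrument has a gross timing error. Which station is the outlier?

LON

Solve using three stations at a time. Using OCWA, PKD, BGU (subtract circle equations pairwise → linear system) gives (x, y) ≈ (26.0, -12.0).
Distances from that point to each station vs reported:
  OCWA: calculated 57.0 vs reported 56.9 → residual 0.1 km
  PKD: calculated 72.4 vs reported 72.4 → residual 0.0 km
  LON: calculated 112.6 vs reported 137.5 → residual 24.9 km
  BGU: calculated 73.9 vs reported 73.9 → residual 0.0 km
OCWA, PKD, BGU are mutually consistent (residuals ≈ 0); LON is off by 24.9 km.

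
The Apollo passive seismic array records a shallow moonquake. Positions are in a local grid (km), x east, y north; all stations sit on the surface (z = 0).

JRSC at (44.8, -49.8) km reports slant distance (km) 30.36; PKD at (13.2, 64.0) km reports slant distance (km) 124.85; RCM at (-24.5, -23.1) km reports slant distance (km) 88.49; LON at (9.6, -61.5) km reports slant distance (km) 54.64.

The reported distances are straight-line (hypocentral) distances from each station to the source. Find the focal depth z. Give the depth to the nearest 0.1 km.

Each station gives a sphere (x−x_i)² + (y−y_i)² + z² = d_i² (stations at z=0).
Subtracting the JRSC sphere from PKD and RCM: z² cancels, leaving linear equations in x and y:
-63.2 x + 227.6 y = -14882.63
-138.6 x + 53.4 y = -10261.97
Solving: x ≈ 54.699, y ≈ -50.201 km (keep extra digits for the depth step; rounded: 54.7, -50.2).
Then from the JRSC sphere: z² = 30.36² − (x − 44.8)² − (y + 49.8)² with x = 54.699, y = -50.201, so z ≈ 28.698 ≈ 28.7 km.
Check against LON (with the unrounded solution): distance 54.64 ≈ 54.64 km. ✓

depth ≈ 28.7 km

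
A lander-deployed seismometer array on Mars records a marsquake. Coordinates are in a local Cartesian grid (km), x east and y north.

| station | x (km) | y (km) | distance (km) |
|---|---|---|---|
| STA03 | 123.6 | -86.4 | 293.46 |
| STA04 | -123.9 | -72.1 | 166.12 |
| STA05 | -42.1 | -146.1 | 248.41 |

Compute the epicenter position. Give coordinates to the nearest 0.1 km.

x ≈ -108.4 km, y ≈ 93.3 km

Circle about each station: (x − 123.6)² + (y + 86.4)² = 293.46²; (x + 123.9)² + (y + 72.1)² = 166.12²; (x + 42.1)² + (y + 146.1)² = 248.41².
Subtracting pairs of circle equations eliminates x²+y² and gives linear equations (the radical axes):
-495.0 x + 28.6 y = 56330.62
-331.4 x − 119.4 y = 24786.94
Solving the 2×2 system: x ≈ -108.4, y ≈ 93.3 km.
Check against STA03 (with the unrounded x, y): √((x − 123.6)²+(y + 86.4)²) = 293.46 ≈ 293.46 km. ✓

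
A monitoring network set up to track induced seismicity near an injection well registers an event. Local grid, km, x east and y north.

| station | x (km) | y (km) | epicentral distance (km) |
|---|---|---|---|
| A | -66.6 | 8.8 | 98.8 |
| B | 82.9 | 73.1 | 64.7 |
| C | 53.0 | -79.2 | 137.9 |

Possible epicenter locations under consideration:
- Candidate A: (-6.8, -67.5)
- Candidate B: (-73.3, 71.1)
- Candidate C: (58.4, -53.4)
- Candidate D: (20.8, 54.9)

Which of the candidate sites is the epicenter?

Candidate D

For each candidate, compare |candidate − station| to the reported distance:
Candidate A: residuals A 1.9, B 102.1, C 77.0 → max 102.1 km
Candidate B: residuals A 36.1, B 91.5, C 58.4 → max 91.5 km
Candidate C: residuals A 40.8, B 64.2, C 111.5 → max 111.5 km
Candidate D: residuals A 0.0, B 0.0, C 0.0 → max 0.0 km
Only Candidate D has all residuals ≈ 0.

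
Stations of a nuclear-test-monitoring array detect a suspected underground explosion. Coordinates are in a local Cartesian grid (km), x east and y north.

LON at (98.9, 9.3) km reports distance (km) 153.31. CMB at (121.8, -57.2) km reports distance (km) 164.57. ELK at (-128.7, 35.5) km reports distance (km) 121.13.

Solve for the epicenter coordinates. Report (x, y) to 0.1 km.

(-42.6, -49.7)

Circle about each station: (x − 98.9)² + (y − 9.3)² = 153.31²; (x − 121.8)² + (y + 57.2)² = 164.57²; (x + 128.7)² + (y − 35.5)² = 121.13².
Subtracting pairs of circle equations eliminates x²+y² and gives linear equations (the radical axes):
45.8 x − 133.0 y = 4660.05
-455.2 x + 52.4 y = 16787.72
Solving the 2×2 system: x ≈ -42.6, y ≈ -49.7 km.
Check against LON (with the unrounded x, y): √((x − 98.9)²+(y − 9.3)²) = 153.31 ≈ 153.31 km. ✓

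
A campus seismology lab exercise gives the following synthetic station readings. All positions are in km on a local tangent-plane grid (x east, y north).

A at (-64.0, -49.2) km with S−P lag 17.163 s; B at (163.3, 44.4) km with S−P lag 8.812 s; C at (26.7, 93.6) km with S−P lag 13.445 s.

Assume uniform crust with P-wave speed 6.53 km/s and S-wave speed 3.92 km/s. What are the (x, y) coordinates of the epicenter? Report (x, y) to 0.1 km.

x ≈ 100.9 km, y ≈ -15.4 km

Distance from S−P lag: d = Δt · v_P v_S / (v_P − v_S) = Δt · (6.53·3.92)/(6.53−3.92) ≈ 9.8075·Δt.
So d_A = 168.33, d_B = 86.42, d_C = 131.86 km.
Circle about each station: (x + 64.0)² + (y + 49.2)² = 168.33²; (x − 163.3)² + (y − 44.4)² = 86.42²; (x − 26.7)² + (y − 93.6)² = 131.86².
Subtracting pairs of circle equations eliminates x²+y² and gives linear equations (the radical axes):
454.6 x + 187.2 y = 42988.18
181.4 x + 285.6 y = 13905.14
Solving the 2×2 system: x ≈ 100.9, y ≈ -15.4 km.
Check against A (with the unrounded x, y): √((x + 64.0)²+(y + 49.2)²) = 168.33 ≈ 168.33 km. ✓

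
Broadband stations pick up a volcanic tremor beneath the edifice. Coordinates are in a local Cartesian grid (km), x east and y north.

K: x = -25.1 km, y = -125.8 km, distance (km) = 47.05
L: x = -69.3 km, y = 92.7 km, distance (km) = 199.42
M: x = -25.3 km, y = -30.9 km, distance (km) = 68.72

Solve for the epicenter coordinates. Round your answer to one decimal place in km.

Circle about each station: (x + 25.1)² + (y + 125.8)² = 47.05²; (x + 69.3)² + (y − 92.7)² = 199.42²; (x + 25.3)² + (y + 30.9)² = 68.72².
Subtracting pairs of circle equations eliminates x²+y² and gives linear equations (the radical axes):
-88.4 x + 437.0 y = -40614.50
-0.4 x + 189.8 y = -17369.49
Solving the 2×2 system: x ≈ 7.1, y ≈ -91.5 km.

(7.1, -91.5)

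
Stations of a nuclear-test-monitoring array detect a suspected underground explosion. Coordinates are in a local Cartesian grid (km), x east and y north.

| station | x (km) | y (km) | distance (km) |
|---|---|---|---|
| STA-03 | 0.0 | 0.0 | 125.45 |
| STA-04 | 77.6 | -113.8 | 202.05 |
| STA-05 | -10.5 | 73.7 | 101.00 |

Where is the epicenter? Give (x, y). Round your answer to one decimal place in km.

(89.5, 87.9)

Circle about each station: x² + y² = 125.45²; (x − 77.6)² + (y + 113.8)² = 202.05²; (x + 10.5)² + (y − 73.7)² = 101.00².
Subtracting the STA-03 equation from the STA-04 and STA-05 equations removes the quadratic terms:
155.2 x − 227.6 y = -6114.30
-21.0 x + 147.4 y = 11078.64
Solving the 2×2 system: x ≈ 89.5, y ≈ 87.9 km.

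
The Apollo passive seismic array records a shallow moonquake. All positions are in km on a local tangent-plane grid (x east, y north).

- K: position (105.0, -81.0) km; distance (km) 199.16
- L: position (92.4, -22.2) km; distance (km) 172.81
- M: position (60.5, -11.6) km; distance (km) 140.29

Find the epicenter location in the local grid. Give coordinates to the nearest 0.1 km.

Circle about each station: (x − 105.0)² + (y + 81.0)² = 199.16²; (x − 92.4)² + (y + 22.2)² = 172.81²; (x − 60.5)² + (y + 11.6)² = 140.29².
Subtracting the K equation from the L and M equations removes the quadratic terms:
-25.2 x + 117.6 y = 1246.01
-89.0 x + 138.8 y = 6192.23
Solving the 2×2 system: x ≈ -79.7, y ≈ -6.5 km.
Check against K (with the unrounded x, y): √((x − 105.0)²+(y + 81.0)²) = 199.15 ≈ 199.16 km. ✓

(-79.7, -6.5)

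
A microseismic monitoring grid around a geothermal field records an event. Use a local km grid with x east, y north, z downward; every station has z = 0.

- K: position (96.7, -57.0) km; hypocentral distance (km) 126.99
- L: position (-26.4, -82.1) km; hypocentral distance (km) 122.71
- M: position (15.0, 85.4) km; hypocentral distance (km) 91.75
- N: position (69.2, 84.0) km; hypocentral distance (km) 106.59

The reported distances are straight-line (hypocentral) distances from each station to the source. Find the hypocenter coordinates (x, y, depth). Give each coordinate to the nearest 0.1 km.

x ≈ 13.2 km, y ≈ 16.8 km, depth ≈ 60.9 km

Each station gives a sphere (x−x_i)² + (y−y_i)² + z² = d_i² (stations at z=0).
Subtracting the K sphere from L and M: z² cancels, leaving linear equations in x and y:
-246.2 x − 50.2 y = -4093.80
-163.4 x + 284.8 y = 2626.67
Solving: x ≈ 13.203, y ≈ 16.798 km (keep extra digits for the depth step; rounded: 13.2, 16.8).
Then from the K sphere: z² = 126.99² − (x − 96.7)² − (y + 57.0)² with x = 13.203, y = 16.798, so z ≈ 60.898 ≈ 60.9 km.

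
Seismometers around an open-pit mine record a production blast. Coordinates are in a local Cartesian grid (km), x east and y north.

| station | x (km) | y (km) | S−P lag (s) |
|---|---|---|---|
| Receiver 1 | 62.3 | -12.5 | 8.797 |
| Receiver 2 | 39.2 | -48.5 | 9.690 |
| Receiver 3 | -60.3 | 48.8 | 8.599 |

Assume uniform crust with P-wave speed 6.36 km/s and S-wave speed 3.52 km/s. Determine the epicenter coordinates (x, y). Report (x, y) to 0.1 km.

Distance from S−P lag: d = Δt · v_P v_S / (v_P − v_S) = Δt · (6.36·3.52)/(6.36−3.52) ≈ 7.8828·Δt.
So d_Receiver 1 = 69.35, d_Receiver 2 = 76.38, d_Receiver 3 = 67.78 km.
Circle about each station: (x − 62.3)² + (y + 12.5)² = 69.35²; (x − 39.2)² + (y + 48.5)² = 76.38²; (x + 60.3)² + (y − 48.8)² = 67.78².
Subtracting the Receiver 1 equation from the Receiver 2 and Receiver 3 equations removes the quadratic terms:
-46.2 x − 72.0 y = -1173.13
-245.2 x + 122.6 y = 2195.28
Solving the 2×2 system: x ≈ -0.6, y ≈ 16.7 km.
Check against Receiver 1 (with the unrounded x, y): √((x − 62.3)²+(y + 12.5)²) = 69.35 ≈ 69.35 km. ✓

-0.6 km east, 16.7 km north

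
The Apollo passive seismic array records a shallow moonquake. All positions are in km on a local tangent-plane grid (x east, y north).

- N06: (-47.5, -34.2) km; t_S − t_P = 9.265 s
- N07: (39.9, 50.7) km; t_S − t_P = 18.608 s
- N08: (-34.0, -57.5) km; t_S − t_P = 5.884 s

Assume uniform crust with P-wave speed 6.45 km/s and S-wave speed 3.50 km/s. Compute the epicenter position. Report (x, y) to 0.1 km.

(0.7, -86.2)

Distance from S−P lag: d = Δt · v_P v_S / (v_P − v_S) = Δt · (6.45·3.50)/(6.45−3.50) ≈ 7.6525·Δt.
So d_N06 = 70.90, d_N07 = 142.40, d_N08 = 45.03 km.
Circle about each station: (x + 47.5)² + (y + 34.2)² = 70.90²; (x − 39.9)² + (y − 50.7)² = 142.40²; (x + 34.0)² + (y + 57.5)² = 45.03².
Subtracting pairs of circle equations eliminates x²+y² and gives linear equations (the radical axes):
174.8 x + 169.8 y = -14514.34
27.0 x − 46.6 y = 4035.47
Solving the 2×2 system: x ≈ 0.7, y ≈ -86.2 km.
Check against N06 (with the unrounded x, y): √((x + 47.5)²+(y + 34.2)²) = 70.90 ≈ 70.90 km. ✓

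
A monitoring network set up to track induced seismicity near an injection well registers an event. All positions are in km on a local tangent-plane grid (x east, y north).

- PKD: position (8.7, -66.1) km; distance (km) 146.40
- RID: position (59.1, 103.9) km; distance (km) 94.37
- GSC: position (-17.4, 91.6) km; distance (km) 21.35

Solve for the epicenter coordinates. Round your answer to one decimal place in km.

x ≈ -30.7 km, y ≈ 74.9 km

Circle about each station: (x − 8.7)² + (y + 66.1)² = 146.40²; (x − 59.1)² + (y − 103.9)² = 94.37²; (x + 17.4)² + (y − 91.6)² = 21.35².
Subtracting the PKD equation from the RID and GSC equations removes the quadratic terms:
100.8 x + 340.0 y = 22370.38
-52.2 x + 315.4 y = 25225.56
Solving the 2×2 system: x ≈ -30.7, y ≈ 74.9 km.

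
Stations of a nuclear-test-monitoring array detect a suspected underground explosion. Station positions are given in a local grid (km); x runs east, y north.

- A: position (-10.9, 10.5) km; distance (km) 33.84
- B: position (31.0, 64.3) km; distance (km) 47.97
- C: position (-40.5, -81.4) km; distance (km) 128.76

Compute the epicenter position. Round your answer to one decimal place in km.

(-12.6, 44.3)

Circle about each station: (x + 10.9)² + (y − 10.5)² = 33.84²; (x − 31.0)² + (y − 64.3)² = 47.97²; (x + 40.5)² + (y + 81.4)² = 128.76².
Subtracting pairs of circle equations eliminates x²+y² and gives linear equations (the radical axes):
83.8 x + 107.6 y = 3710.45
-59.2 x − 183.8 y = -7396.84
Solving the 2×2 system: x ≈ -12.6, y ≈ 44.3 km.
Check against A (with the unrounded x, y): √((x + 10.9)²+(y − 10.5)²) = 33.85 ≈ 33.84 km. ✓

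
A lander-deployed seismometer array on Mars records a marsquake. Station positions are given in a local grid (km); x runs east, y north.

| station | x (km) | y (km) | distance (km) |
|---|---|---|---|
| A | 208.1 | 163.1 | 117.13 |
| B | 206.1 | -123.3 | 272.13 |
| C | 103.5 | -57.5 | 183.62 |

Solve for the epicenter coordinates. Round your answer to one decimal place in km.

97.0 km east, 126.0 km north

Circle about each station: (x − 208.1)² + (y − 163.1)² = 117.13²; (x − 206.1)² + (y + 123.3)² = 272.13²; (x − 103.5)² + (y + 57.5)² = 183.62².
Subtracting pairs of circle equations eliminates x²+y² and gives linear equations (the radical axes):
-4.0 x − 572.8 y = -72562.42
-209.2 x − 441.2 y = -75885.59
Solving the 2×2 system: x ≈ 97.0, y ≈ 126.0 km.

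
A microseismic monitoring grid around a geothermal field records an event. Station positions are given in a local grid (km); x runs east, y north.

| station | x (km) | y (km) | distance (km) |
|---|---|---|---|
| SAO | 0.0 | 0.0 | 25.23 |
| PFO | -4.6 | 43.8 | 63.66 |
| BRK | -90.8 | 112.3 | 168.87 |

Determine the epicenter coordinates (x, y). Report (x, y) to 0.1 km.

Circle about each station: x² + y² = 25.23²; (x + 4.6)² + (y − 43.8)² = 63.66²; (x + 90.8)² + (y − 112.3)² = 168.87².
Subtracting the SAO equation from the PFO and BRK equations removes the quadratic terms:
-9.2 x + 87.6 y = -1476.44
-181.6 x + 224.6 y = -7024.59
Solving the 2×2 system: x ≈ 20.5, y ≈ -14.7 km.

20.5 km east, -14.7 km north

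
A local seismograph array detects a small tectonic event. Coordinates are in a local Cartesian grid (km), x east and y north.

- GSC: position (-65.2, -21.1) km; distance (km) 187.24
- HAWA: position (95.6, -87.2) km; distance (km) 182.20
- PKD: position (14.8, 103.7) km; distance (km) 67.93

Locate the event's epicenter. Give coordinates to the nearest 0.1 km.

x ≈ 82.1 km, y ≈ 94.5 km

Circle about each station: (x + 65.2)² + (y + 21.1)² = 187.24²; (x − 95.6)² + (y + 87.2)² = 182.20²; (x − 14.8)² + (y − 103.7)² = 67.93².
Subtracting pairs of circle equations eliminates x²+y² and gives linear equations (the radical axes):
321.6 x − 132.2 y = 13908.93
160.0 x + 249.6 y = 36720.81
Solving the 2×2 system: x ≈ 82.1, y ≈ 94.5 km.
Check against GSC (with the unrounded x, y): √((x + 65.2)²+(y + 21.1)²) = 187.24 ≈ 187.24 km. ✓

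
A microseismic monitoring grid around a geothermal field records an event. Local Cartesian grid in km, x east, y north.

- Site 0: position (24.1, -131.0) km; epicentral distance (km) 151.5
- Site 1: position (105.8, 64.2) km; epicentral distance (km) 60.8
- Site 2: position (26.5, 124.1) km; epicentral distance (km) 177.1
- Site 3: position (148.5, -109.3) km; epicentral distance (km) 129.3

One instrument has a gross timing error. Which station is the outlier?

Solve using three stations at a time. Using Site 0, Site 1, Site 3 (subtract circle equations pairwise → linear system) gives (x, y) ≈ (89.4, 5.7).
Distances from that point to each station vs reported:
  Site 0: calculated 151.5 vs reported 151.5 → residual 0.0 km
  Site 1: calculated 60.8 vs reported 60.8 → residual 0.0 km
  Site 2: calculated 134.1 vs reported 177.1 → residual 43.0 km
  Site 3: calculated 129.3 vs reported 129.3 → residual 0.0 km
Site 0, Site 1, Site 3 are mutually consistent (residuals ≈ 0); Site 2 is off by 43.0 km.

Site 2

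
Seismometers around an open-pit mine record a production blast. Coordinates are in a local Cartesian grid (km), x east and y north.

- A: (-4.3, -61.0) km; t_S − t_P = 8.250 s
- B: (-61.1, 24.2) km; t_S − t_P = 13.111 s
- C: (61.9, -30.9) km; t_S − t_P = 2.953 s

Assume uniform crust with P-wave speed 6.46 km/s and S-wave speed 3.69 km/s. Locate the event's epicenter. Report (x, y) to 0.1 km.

Distance from S−P lag: d = Δt · v_P v_S / (v_P − v_S) = Δt · (6.46·3.69)/(6.46−3.69) ≈ 8.6056·Δt.
So d_A = 71.00, d_B = 112.83, d_C = 25.41 km.
Circle about each station: (x + 4.3)² + (y + 61.0)² = 71.00²; (x + 61.1)² + (y − 24.2)² = 112.83²; (x − 61.9)² + (y + 30.9)² = 25.41².
Subtracting the A equation from the B and C equations removes the quadratic terms:
-113.6 x + 170.4 y = -7110.25
132.4 x + 60.2 y = 5442.26
Solving the 2×2 system: x ≈ 46.1, y ≈ -11.0 km.

46.1 km east, -11.0 km north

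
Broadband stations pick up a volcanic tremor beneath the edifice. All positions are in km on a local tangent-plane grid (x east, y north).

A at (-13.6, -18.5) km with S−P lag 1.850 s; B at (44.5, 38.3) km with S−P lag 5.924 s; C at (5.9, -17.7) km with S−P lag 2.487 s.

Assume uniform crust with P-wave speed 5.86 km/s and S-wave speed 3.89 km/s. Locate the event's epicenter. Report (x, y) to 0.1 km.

Distance from S−P lag: d = Δt · v_P v_S / (v_P − v_S) = Δt · (5.86·3.89)/(5.86−3.89) ≈ 11.5713·Δt.
So d_A = 21.41, d_B = 68.55, d_C = 28.78 km.
Circle about each station: (x + 13.6)² + (y + 18.5)² = 21.41²; (x − 44.5)² + (y − 38.3)² = 68.55²; (x − 5.9)² + (y + 17.7)² = 28.78².
Subtracting the A equation from the B and C equations removes the quadratic terms:
116.2 x + 113.6 y = -1320.78
39.0 x + 1.6 y = -549.01
Solving the 2×2 system: x ≈ -14.2, y ≈ 2.9 km.

-14.2 km east, 2.9 km north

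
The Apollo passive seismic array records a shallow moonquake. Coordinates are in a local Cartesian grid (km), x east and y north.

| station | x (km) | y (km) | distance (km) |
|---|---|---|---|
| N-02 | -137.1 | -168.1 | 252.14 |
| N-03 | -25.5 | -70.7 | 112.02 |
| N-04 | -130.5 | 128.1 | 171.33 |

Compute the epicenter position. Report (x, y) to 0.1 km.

(13.0, 34.5)

Circle about each station: (x + 137.1)² + (y + 168.1)² = 252.14²; (x + 25.5)² + (y + 70.7)² = 112.02²; (x + 130.5)² + (y − 128.1)² = 171.33².
Subtracting the N-02 equation from the N-03 and N-04 equations removes the quadratic terms:
223.2 x + 194.8 y = 9620.82
13.2 x + 592.4 y = 20606.45
Solving the 2×2 system: x ≈ 13.0, y ≈ 34.5 km.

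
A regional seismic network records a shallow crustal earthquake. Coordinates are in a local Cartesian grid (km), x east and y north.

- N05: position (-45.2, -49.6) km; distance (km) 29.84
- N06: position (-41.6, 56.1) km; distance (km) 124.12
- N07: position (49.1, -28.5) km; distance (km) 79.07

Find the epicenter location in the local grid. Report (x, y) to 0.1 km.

Circle about each station: (x + 45.2)² + (y + 49.6)² = 29.84²; (x + 41.6)² + (y − 56.1)² = 124.12²; (x − 49.1)² + (y + 28.5)² = 79.07².
Subtracting the N05 equation from the N06 and N07 equations removes the quadratic terms:
7.2 x + 211.4 y = -14140.78
188.6 x + 42.2 y = -6641.78
Solving the 2×2 system: x ≈ -20.4, y ≈ -66.2 km.

-20.4 km east, -66.2 km north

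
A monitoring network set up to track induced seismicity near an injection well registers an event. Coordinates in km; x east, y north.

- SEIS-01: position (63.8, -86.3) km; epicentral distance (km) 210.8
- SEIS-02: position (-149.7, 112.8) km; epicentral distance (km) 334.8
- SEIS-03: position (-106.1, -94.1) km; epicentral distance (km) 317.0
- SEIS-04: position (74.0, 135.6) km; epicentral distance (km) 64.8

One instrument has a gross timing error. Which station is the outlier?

SEIS-02

Solve using three stations at a time. Using SEIS-01, SEIS-03, SEIS-04 (subtract circle equations pairwise → linear system) gives (x, y) ≈ (134.5, 112.3).
Distances from that point to each station vs reported:
  SEIS-01: calculated 210.8 vs reported 210.8 → residual 0.0 km
  SEIS-02: calculated 284.2 vs reported 334.8 → residual 50.6 km
  SEIS-03: calculated 317.0 vs reported 317.0 → residual 0.0 km
  SEIS-04: calculated 64.8 vs reported 64.8 → residual 0.0 km
SEIS-01, SEIS-03, SEIS-04 are mutually consistent (residuals ≈ 0); SEIS-02 is off by 50.6 km.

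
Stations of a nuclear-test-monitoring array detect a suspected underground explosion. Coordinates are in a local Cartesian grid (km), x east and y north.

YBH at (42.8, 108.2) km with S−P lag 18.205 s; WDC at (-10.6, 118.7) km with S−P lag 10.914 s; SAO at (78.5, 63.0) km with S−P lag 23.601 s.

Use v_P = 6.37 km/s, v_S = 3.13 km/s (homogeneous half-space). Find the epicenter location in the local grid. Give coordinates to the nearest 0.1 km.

-65.7 km east, 80.3 km north

Distance from S−P lag: d = Δt · v_P v_S / (v_P − v_S) = Δt · (6.37·3.13)/(6.37−3.13) ≈ 6.1537·Δt.
So d_YBH = 112.03, d_WDC = 67.16, d_SAO = 145.23 km.
Circle about each station: (x − 42.8)² + (y − 108.2)² = 112.03²; (x + 10.6)² + (y − 118.7)² = 67.16²; (x − 78.5)² + (y − 63.0)² = 145.23².
Subtracting the YBH equation from the WDC and SAO equations removes the quadratic terms:
-106.8 x + 21.0 y = 8703.23
71.4 x − 90.4 y = -11948.86
Solving the 2×2 system: x ≈ -65.7, y ≈ 80.3 km.
Check against YBH (with the unrounded x, y): √((x − 42.8)²+(y − 108.2)²) = 112.04 ≈ 112.03 km. ✓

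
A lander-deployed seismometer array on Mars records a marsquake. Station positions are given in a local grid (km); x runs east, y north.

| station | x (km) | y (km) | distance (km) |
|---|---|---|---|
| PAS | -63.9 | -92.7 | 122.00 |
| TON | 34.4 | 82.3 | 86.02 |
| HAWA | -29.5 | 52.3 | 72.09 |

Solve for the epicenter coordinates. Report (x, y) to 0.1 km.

(17.8, -2.1)

Circle about each station: (x + 63.9)² + (y + 92.7)² = 122.00²; (x − 34.4)² + (y − 82.3)² = 86.02²; (x + 29.5)² + (y − 52.3)² = 72.09².
Subtracting the PAS equation from the TON and HAWA equations removes the quadratic terms:
196.6 x + 350.0 y = 2764.71
68.8 x + 290.0 y = 616.07
Solving the 2×2 system: x ≈ 17.8, y ≈ -2.1 km.
Check against PAS (with the unrounded x, y): √((x + 63.9)²+(y + 92.7)²) = 122.00 ≈ 122.00 km. ✓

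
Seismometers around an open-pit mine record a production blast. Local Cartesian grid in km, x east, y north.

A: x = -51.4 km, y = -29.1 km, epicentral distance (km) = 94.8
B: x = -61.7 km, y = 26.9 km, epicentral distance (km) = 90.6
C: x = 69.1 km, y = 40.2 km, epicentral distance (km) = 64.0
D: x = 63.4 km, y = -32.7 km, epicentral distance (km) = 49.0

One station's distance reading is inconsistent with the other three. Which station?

Solve using three stations at a time. Using B, C, D (subtract circle equations pairwise → linear system) gives (x, y) ≈ (23.3, -4.5).
Distances from that point to each station vs reported:
  A: calculated 78.6 vs reported 94.8 → residual 16.2 km
  B: calculated 90.6 vs reported 90.6 → residual 0.0 km
  C: calculated 64.0 vs reported 64.0 → residual 0.0 km
  D: calculated 49.0 vs reported 49.0 → residual 0.0 km
B, C, D are mutually consistent (residuals ≈ 0); A is off by 16.2 km.

A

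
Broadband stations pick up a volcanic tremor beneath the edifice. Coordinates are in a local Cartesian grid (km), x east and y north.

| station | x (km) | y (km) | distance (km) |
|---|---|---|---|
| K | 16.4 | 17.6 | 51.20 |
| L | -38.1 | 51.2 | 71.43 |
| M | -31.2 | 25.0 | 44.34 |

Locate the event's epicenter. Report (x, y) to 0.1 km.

Circle about each station: (x − 16.4)² + (y − 17.6)² = 51.20²; (x + 38.1)² + (y − 51.2)² = 71.43²; (x + 31.2)² + (y − 25.0)² = 44.34².
Subtracting the K equation from the L and M equations removes the quadratic terms:
-109.0 x + 67.2 y = 1013.53
-95.2 x + 14.8 y = 1675.12
Solving the 2×2 system: x ≈ -20.4, y ≈ -18.0 km.
Check against K (with the unrounded x, y): √((x − 16.4)²+(y − 17.6)²) = 51.19 ≈ 51.20 km. ✓

x ≈ -20.4 km, y ≈ -18.0 km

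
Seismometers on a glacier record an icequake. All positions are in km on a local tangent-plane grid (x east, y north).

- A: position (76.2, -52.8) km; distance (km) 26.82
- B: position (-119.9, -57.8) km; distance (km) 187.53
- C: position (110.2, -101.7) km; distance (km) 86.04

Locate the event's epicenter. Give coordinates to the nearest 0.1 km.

65.3 km east, -28.3 km north

Circle about each station: (x − 76.2)² + (y + 52.8)² = 26.82²; (x + 119.9)² + (y + 57.8)² = 187.53²; (x − 110.2)² + (y + 101.7)² = 86.04².
Subtracting pairs of circle equations eliminates x²+y² and gives linear equations (the radical axes):
-392.2 x − 10.0 y = -25325.62
68.0 x − 97.8 y = 7209.08
Solving the 2×2 system: x ≈ 65.3, y ≈ -28.3 km.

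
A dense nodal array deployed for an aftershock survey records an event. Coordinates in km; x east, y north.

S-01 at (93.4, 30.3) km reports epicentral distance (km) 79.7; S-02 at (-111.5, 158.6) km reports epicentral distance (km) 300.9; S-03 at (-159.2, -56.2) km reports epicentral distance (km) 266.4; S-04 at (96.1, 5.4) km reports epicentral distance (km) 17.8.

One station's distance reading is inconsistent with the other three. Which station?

Solve using three stations at a time. Using S-01, S-02, S-03 (subtract circle equations pairwise → linear system) gives (x, y) ≈ (107.1, -48.2).
Distances from that point to each station vs reported:
  S-01: calculated 79.7 vs reported 79.7 → residual 0.0 km
  S-02: calculated 300.9 vs reported 300.9 → residual 0.0 km
  S-03: calculated 266.4 vs reported 266.4 → residual 0.0 km
  S-04: calculated 54.7 vs reported 17.8 → residual 36.9 km
S-01, S-02, S-03 are mutually consistent (residuals ≈ 0); S-04 is off by 36.9 km.

S-04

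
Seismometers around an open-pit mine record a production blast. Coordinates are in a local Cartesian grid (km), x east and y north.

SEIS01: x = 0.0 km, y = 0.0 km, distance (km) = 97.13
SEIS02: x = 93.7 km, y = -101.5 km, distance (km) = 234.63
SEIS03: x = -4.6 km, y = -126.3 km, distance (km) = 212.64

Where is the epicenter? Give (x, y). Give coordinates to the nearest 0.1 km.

Circle about each station: x² + y² = 97.13²; (x − 93.7)² + (y + 101.5)² = 234.63²; (x + 4.6)² + (y + 126.3)² = 212.64².
Subtracting pairs of circle equations eliminates x²+y² and gives linear equations (the radical axes):
187.4 x − 203.0 y = -26535.06
-9.2 x − 252.6 y = -19808.68
Solving the 2×2 system: x ≈ -54.5, y ≈ 80.4 km.

-54.5 km east, 80.4 km north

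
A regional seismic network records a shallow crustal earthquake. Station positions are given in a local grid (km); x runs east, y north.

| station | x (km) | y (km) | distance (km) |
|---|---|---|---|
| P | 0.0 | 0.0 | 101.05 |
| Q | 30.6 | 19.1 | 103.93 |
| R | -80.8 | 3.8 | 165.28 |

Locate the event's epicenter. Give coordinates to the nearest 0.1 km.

x ≈ 61.6 km, y ≈ -80.1 km

Circle about each station: x² + y² = 101.05²; (x − 30.6)² + (y − 19.1)² = 103.93²; (x + 80.8)² + (y − 3.8)² = 165.28².
Subtracting pairs of circle equations eliminates x²+y² and gives linear equations (the radical axes):
61.2 x + 38.2 y = 710.83
-161.6 x + 7.6 y = -10563.30
Solving the 2×2 system: x ≈ 61.6, y ≈ -80.1 km.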